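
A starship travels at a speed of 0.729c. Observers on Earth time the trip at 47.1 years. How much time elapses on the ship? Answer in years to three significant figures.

γ = 1/√(1 − 0.729²) = 1/√0.4686 = 1.461
The interval measured on Earth is the dilated one; the clock on the ship measures the proper time τ = Δt/γ = 47.1/1.461 years.

τ = 32.2 years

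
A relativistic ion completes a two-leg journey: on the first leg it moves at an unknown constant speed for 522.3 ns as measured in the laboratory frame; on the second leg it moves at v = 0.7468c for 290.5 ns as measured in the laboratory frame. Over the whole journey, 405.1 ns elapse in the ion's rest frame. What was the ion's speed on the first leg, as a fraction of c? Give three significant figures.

Leg 1: speed unknown; τ_1 = 522.3/γ_1.
Leg 2: γ = 1/√(1 − 0.7468²) = 1/√0.4423 = 1.504; τ_2 = 290.5/1.504 = 193.2 ns.
Total proper time: τ_1 + 193.2 = 405.1, so τ_1 = 405.1 − 193.2 = 211.9 ns.
γ_1 = 522.3/211.9 = 2.465; β = √(1 − 1/γ²) = √0.8354.

β = 0.914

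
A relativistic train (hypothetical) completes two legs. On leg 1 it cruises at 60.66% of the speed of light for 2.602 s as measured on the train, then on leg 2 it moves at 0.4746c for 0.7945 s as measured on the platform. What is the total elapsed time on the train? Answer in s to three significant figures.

Leg 1: 2.602 s is already measured on the train.
Leg 2: γ = 1/√(1 − 0.4746²) = 1/√0.7748 = 1.136; τ_2 = 0.7945/1.136 = 0.6993 s.
Total: 2.602 + 0.6993 s.

τ = 3.30 s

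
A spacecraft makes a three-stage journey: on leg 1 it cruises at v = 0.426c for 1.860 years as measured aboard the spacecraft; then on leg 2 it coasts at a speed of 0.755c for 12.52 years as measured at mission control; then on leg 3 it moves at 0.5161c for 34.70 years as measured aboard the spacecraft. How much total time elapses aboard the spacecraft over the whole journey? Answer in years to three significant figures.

Leg 1: 1.860 years is already measured aboard the spacecraft.
Leg 2: γ = 1/√(1 − 0.755²) = 1/√0.4300 = 1.525; τ_2 = 12.52/1.525 = 8.210 years.
Leg 3: 34.70 years is already measured aboard the spacecraft.
Total: 1.860 + 8.210 + 34.70 years.

τ = 44.8 years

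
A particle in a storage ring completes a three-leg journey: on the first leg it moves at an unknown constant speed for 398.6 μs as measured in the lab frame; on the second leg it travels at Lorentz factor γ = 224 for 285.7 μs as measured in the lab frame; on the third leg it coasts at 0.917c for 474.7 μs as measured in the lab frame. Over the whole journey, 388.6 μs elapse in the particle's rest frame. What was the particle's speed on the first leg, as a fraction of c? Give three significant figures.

Leg 1: speed unknown; τ_1 = 398.6/γ_1.
Leg 2: γ = 224; τ_2 = 285.7/224.0 = 1.275 μs.
Leg 3: γ = 1/√(1 − 0.917²) = 1/√0.1591 = 2.507; τ_3 = 474.7/2.507 = 189.4 μs.
Total proper time: τ_1 + 1.275 + 189.4 = 388.6, so τ_1 = 388.6 − 190.6 = 198.0 μs.
γ_1 = 398.6/198.0 = 2.013; β = √(1 − 1/γ²) = √0.7533.

β = 0.868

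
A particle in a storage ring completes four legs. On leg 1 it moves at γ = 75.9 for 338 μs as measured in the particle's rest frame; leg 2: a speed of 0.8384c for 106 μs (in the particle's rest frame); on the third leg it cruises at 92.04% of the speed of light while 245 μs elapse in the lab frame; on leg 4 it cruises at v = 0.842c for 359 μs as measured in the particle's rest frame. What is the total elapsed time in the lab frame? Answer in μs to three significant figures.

Δt = 2.68×10⁴ μs

Leg 1: γ = 75.9; Δt_1 = 75.90 × 338 = 2.565×10⁴ μs.
Leg 2: γ = 1/√(1 − 0.8384²) = 1/√0.2971 = 1.835; Δt_2 = 1.835 × 106 = 194.5 μs.
Leg 3: 245 μs is already measured in the lab frame.
Leg 4: γ = 1/√(1 − 0.842²) = 1/√0.2910 = 1.854; Δt_4 = 1.854 × 359 = 665.5 μs.
Total: 2.565×10⁴ + 194.5 + 245.0 + 665.5 μs.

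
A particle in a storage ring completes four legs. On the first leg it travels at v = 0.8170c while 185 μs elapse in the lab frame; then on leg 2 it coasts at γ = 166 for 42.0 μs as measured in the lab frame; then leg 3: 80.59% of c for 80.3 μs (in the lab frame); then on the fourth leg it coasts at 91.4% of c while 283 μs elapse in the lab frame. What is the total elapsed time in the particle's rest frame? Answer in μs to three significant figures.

Leg 1: γ = 1/√(1 − 0.8170²) = 1/√0.3325 = 1.734; τ_1 = 185/1.734 = 106.7 μs.
Leg 2: γ = 166; τ_2 = 42.0/166.0 = 0.2530 μs.
Leg 3: β = 0.8059; γ = 1/√(1 − 0.8059²) = 1/√0.3505 = 1.689; τ_3 = 80.3/1.689 = 47.54 μs.
Leg 4: β = 0.914; γ = 1/√(1 − 0.914²) = 1/√0.1646 = 2.465; τ_4 = 283/2.465 = 114.8 μs.
Total: 106.7 + 0.2530 + 47.54 + 114.8 μs.

τ = 269 μs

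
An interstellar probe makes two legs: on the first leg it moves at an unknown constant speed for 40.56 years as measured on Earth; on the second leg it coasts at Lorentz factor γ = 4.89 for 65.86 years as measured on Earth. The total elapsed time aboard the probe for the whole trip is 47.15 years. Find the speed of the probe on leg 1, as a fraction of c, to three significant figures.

Leg 1: speed unknown; τ_1 = 40.56/γ_1.
Leg 2: γ = 4.89; τ_2 = 65.86/4.890 = 13.47 years.
Total proper time: τ_1 + 13.47 = 47.15, so τ_1 = 47.15 − 13.47 = 33.68 years.
γ_1 = 40.56/33.68 = 1.204; β = √(1 − 1/γ²) = √0.3104.

β = 0.557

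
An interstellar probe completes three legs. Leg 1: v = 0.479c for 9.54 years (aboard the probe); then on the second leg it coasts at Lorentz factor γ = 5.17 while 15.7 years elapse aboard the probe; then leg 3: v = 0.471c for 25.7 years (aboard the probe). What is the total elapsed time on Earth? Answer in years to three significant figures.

Δt = 121 years

Leg 1: γ = 1/√(1 − 0.479²) = 1/√0.7706 = 1.139; Δt_1 = 1.139 × 9.54 = 10.87 years.
Leg 2: γ = 5.17; Δt_2 = 5.170 × 15.7 = 81.17 years.
Leg 3: γ = 1/√(1 − 0.471²) = 1/√0.7782 = 1.134; Δt_3 = 1.134 × 25.7 = 29.13 years.
Total: 10.87 + 81.17 + 29.13 years.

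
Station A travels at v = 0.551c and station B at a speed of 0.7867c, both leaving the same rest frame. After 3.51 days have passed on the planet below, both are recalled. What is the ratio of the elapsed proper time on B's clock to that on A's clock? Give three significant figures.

A: γ = 1/√(1 − 0.551²) = 1/√0.6964 = 1.198. B: γ = 1/√(1 − 0.7867²) = 1/√0.3811 = 1.620.
τ_A/τ_B = γ_B/γ_A = 1.620/1.198 = 1.352, so τ_B/τ_A = 0.7398.

τ_B/τ_A = 0.740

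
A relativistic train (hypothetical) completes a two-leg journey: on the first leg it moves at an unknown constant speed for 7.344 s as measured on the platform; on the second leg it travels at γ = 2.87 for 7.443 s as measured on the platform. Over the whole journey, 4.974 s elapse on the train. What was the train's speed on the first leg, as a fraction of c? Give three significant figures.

β = 0.946

Leg 1: speed unknown; τ_1 = 7.344/γ_1.
Leg 2: γ = 2.87; τ_2 = 7.443/2.870 = 2.593 s.
Total proper time: τ_1 + 2.593 = 4.974, so τ_1 = 4.974 − 2.593 = 2.381 s.
γ_1 = 7.344/2.381 = 3.085; β = √(1 − 1/γ²) = √0.8949.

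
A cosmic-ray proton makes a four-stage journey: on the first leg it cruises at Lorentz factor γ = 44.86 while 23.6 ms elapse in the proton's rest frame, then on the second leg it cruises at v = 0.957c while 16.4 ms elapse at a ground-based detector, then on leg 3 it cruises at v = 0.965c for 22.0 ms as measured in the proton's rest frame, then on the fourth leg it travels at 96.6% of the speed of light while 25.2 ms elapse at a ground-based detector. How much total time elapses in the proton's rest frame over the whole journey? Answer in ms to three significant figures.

Leg 1: 23.6 ms is already measured in the proton's rest frame.
Leg 2: γ = 1/√(1 − 0.957²) = 1/√0.08415 = 3.447; τ_2 = 16.4/3.447 = 4.757 ms.
Leg 3: 22.0 ms is already measured in the proton's rest frame.
Leg 4: β = 0.966; γ = 1/√(1 − 0.966²) = 1/√0.06684 = 3.868; τ_4 = 25.2/3.868 = 6.515 ms.
Total: 23.60 + 4.757 + 22.00 + 6.515 ms.

τ = 56.9 ms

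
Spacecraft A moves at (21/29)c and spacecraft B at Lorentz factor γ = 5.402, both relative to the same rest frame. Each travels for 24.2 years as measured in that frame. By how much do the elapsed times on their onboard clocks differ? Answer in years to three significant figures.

|τ_A − τ_B| = 12.2 years

A: γ = 1/√(1 − (21/29)²) = 29/20 = 1.450; τ_A = 24.2/1.450 = 16.69 years.
B: γ = 5.402; τ_B = 24.2/5.402 = 4.480 years.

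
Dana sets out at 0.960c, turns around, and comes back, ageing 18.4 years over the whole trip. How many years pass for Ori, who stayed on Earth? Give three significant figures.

γ = 1/√(1 − 0.960²) = 25/7 ≈ 3.571
Earth-frame duration is the dilated interval: Δt = γτ = 3.571 × 18.4 years.

Δt = 65.7 years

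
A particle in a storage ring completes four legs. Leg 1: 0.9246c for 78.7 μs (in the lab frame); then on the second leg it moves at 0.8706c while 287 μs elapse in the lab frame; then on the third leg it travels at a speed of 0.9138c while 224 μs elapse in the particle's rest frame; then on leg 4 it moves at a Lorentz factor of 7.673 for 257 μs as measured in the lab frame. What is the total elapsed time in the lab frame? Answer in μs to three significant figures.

Δt = 1170 μs

Leg 1: 78.7 μs is already measured in the lab frame.
Leg 2: 287 μs is already measured in the lab frame.
Leg 3: γ = 1/√(1 − 0.9138²) = 1/√0.1650 = 2.462; Δt_3 = 2.462 × 224 = 551.5 μs.
Leg 4: 257 μs is already measured in the lab frame.
Total: 78.70 + 287.0 + 551.5 + 257.0 μs.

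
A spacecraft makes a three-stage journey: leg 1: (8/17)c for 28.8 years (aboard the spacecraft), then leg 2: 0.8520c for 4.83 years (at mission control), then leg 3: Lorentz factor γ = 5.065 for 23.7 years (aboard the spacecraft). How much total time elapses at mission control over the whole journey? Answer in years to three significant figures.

Δt = 158 years

Leg 1: γ = 1/√(1 − (8/17)²) = 17/15 ≈ 1.133; Δt_1 = 1.133 × 28.8 = 32.64 years.
Leg 2: 4.83 years is already measured at mission control.
Leg 3: γ = 5.065; Δt_3 = 5.065 × 23.7 = 120.0 years.
Total: 32.64 + 4.830 + 120.0 years.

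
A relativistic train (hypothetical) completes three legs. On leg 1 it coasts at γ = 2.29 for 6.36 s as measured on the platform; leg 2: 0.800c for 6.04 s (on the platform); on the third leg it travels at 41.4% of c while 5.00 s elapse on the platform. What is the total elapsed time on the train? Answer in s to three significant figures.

Leg 1: γ = 2.29; τ_1 = 6.36/2.290 = 2.777 s.
Leg 2: γ = 1/√(1 − 0.800²) = 5/3 ≈ 1.667; τ_2 = 6.04/1.667 = 3.624 s.
Leg 3: β = 0.414; γ = 1/√(1 − 0.414²) = 1/√0.8286 = 1.099; τ_3 = 5.00/1.099 = 4.551 s.
Total: 2.777 + 3.624 + 4.551 s.

τ = 11.0 s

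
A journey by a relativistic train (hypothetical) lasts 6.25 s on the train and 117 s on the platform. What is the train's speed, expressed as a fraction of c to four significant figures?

β = 0.9986

The proper time is measured on the train (both events occur at the train's location); Δt is measured on the platform. γ = Δt/τ = 117/6.25 = 18.72.
β = √(1 − 1/γ²) = √(1 − 0.002854) = √0.9971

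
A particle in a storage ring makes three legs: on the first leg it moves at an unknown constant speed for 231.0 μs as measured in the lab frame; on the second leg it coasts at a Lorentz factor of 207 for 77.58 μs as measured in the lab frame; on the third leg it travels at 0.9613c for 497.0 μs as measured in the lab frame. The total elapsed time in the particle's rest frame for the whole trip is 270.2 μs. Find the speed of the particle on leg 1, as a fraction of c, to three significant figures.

β = 0.818

Leg 1: speed unknown; τ_1 = 231.0/γ_1.
Leg 2: γ = 207; τ_2 = 77.58/207.0 = 0.3748 μs.
Leg 3: γ = 1/√(1 − 0.9613²) = 1/√0.07590 = 3.630; τ_3 = 497.0/3.630 = 136.9 μs.
Total proper time: τ_1 + 0.3748 + 136.9 = 270.2, so τ_1 = 270.2 − 137.3 = 132.9 μs.
γ_1 = 231.0/132.9 = 1.738; β = √(1 − 1/γ²) = √0.6690.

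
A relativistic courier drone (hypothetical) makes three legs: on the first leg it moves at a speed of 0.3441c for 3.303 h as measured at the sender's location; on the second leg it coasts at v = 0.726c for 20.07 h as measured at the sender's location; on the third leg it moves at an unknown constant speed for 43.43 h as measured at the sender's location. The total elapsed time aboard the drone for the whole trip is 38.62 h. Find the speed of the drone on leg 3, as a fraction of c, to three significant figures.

β = 0.866

Leg 1: γ = 1/√(1 − 0.3441²) = 1/√0.8816 = 1.065; τ_1 = 3.303/1.065 = 3.101 h.
Leg 2: γ = 1/√(1 − 0.726²) = 1/√0.4729 = 1.454; τ_2 = 20.07/1.454 = 13.80 h.
Leg 3: speed unknown; τ_3 = 43.43/γ_3.
Total proper time: 3.101 + 13.80 + τ_3 = 38.62, so τ_3 = 38.62 − 16.90 = 21.72 h.
γ_3 = 43.43/21.72 = 2.000; β = √(1 − 1/γ²) = √0.7500.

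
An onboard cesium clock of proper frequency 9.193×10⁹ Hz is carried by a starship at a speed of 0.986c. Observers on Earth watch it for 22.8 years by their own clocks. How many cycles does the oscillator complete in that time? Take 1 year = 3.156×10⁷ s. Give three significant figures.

γ = 1/√(1 − 0.986²) = 1/√0.02780 = 5.997
During 22.8 years of lab time, the oscillator's proper time advances by τ = Δt/γ = 22.8/5.997 = 3.802 years = 1.200×10⁸ s.
N = f × τ = 9.193×10⁹ × 1.200×10⁸ = 1.103×10¹⁸.

N = 1.10×10¹⁸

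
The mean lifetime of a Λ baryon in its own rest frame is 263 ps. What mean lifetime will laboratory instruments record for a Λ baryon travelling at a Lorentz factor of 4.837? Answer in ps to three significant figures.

γ = 4.837
The rest-frame lifetime is the proper time; the lab measures the dilated interval Δt = γτ₀ = 4.837 × 263 ps.

Δt = 1270 ps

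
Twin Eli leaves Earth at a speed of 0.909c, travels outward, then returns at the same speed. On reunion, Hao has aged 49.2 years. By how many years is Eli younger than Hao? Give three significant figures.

γ = 1/√(1 − 0.909²) = 1/√0.1737 = 2.399
Eli's elapsed proper time: τ = 49.2/2.399 = 20.51 years.
Age gap = Δt − τ = 49.2 − 20.51 years.

Δt − τ = 28.7 years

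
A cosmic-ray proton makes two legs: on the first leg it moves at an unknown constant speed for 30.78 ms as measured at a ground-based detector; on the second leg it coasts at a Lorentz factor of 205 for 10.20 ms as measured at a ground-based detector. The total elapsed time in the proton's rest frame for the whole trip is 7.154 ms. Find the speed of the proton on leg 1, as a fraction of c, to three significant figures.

β = 0.973

Leg 1: speed unknown; τ_1 = 30.78/γ_1.
Leg 2: γ = 205; τ_2 = 10.20/205.0 = 0.04976 ms.
Total proper time: τ_1 + 0.04976 = 7.154, so τ_1 = 7.154 − 0.04976 = 7.104 ms.
γ_1 = 30.78/7.104 = 4.333; β = √(1 − 1/γ²) = √0.9467.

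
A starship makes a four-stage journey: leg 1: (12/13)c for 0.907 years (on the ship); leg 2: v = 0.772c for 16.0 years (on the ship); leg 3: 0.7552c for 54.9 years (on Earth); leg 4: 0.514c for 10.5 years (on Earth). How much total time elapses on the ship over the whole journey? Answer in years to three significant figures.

τ = 61.9 years

Leg 1: 0.907 years is already measured on the ship.
Leg 2: 16.0 years is already measured on the ship.
Leg 3: γ = 1/√(1 − 0.7552²) = 1/√0.4297 = 1.526; τ_3 = 54.9/1.526 = 35.99 years.
Leg 4: γ = 1/√(1 − 0.514²) = 1/√0.7358 = 1.166; τ_4 = 10.5/1.166 = 9.007 years.
Total: 0.9070 + 16.00 + 35.99 + 9.007 years.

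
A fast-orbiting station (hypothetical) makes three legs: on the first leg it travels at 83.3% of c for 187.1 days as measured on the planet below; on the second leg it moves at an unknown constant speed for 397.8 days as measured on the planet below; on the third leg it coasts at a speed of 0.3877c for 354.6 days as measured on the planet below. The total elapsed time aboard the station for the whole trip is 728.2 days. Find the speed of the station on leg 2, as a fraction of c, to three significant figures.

Leg 1: β = 0.833; γ = 1/√(1 − 0.833²) = 1/√0.3061 = 1.807; τ_1 = 187.1/1.807 = 103.5 days.
Leg 2: speed unknown; τ_2 = 397.8/γ_2.
Leg 3: γ = 1/√(1 − 0.3877²) = 1/√0.8497 = 1.085; τ_3 = 354.6/1.085 = 326.9 days.
Total proper time: 103.5 + τ_2 + 326.9 = 728.2, so τ_2 = 728.2 − 430.4 = 297.8 days.
γ_2 = 397.8/297.8 = 1.336; β = √(1 − 1/γ²) = √0.4395.

β = 0.663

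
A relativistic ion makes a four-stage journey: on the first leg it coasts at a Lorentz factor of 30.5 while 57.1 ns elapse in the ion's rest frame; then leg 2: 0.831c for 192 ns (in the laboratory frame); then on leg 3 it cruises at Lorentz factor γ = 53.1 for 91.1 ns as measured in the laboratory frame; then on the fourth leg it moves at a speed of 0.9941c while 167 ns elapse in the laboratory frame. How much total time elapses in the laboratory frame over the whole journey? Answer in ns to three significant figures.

Δt = 2190 ns

Leg 1: γ = 30.5; Δt_1 = 30.50 × 57.1 = 1742 ns.
Leg 2: 192 ns is already measured in the laboratory frame.
Leg 3: 91.1 ns is already measured in the laboratory frame.
Leg 4: 167 ns is already measured in the laboratory frame.
Total: 1742 + 192.0 + 91.10 + 167.0 ns.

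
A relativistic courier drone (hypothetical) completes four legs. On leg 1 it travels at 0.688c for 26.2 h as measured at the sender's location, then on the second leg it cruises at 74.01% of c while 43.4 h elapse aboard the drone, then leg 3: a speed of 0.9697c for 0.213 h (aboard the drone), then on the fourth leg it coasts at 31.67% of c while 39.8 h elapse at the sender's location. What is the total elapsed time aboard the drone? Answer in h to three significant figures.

Leg 1: γ = 1/√(1 − 0.688²) = 1/√0.5267 = 1.378; τ_1 = 26.2/1.378 = 19.01 h.
Leg 2: 43.4 h is already measured aboard the drone.
Leg 3: 0.213 h is already measured aboard the drone.
Leg 4: β = 0.3167; γ = 1/√(1 − 0.3167²) = 1/√0.8997 = 1.054; τ_4 = 39.8/1.054 = 37.75 h.
Total: 19.01 + 43.40 + 0.2130 + 37.75 h.

τ = 100 h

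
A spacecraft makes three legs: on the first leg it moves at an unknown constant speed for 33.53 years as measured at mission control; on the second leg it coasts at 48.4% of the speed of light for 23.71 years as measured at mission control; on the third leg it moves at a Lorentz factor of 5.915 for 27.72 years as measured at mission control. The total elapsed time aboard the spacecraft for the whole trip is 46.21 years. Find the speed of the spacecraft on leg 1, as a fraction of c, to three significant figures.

Leg 1: speed unknown; τ_1 = 33.53/γ_1.
Leg 2: β = 0.484; γ = 1/√(1 − 0.484²) = 1/√0.7657 = 1.143; τ_2 = 23.71/1.143 = 20.75 years.
Leg 3: γ = 5.915; τ_3 = 27.72/5.915 = 4.686 years.
Total proper time: τ_1 + 20.75 + 4.686 = 46.21, so τ_1 = 46.21 − 25.43 = 20.78 years.
γ_1 = 33.53/20.78 = 1.614; β = √(1 − 1/γ²) = √0.6161.

β = 0.785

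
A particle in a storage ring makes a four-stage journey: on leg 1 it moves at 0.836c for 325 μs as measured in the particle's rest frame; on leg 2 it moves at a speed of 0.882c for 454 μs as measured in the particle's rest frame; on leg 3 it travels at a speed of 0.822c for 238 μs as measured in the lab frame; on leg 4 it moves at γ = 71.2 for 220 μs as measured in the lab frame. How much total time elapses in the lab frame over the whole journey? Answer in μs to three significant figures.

Leg 1: γ = 1/√(1 − 0.836²) = 1/√0.3011 = 1.822; Δt_1 = 1.822 × 325 = 592.3 μs.
Leg 2: γ = 1/√(1 − 0.882²) = 1/√0.2221 = 2.122; Δt_2 = 2.122 × 454 = 963.4 μs.
Leg 3: 238 μs is already measured in the lab frame.
Leg 4: 220 μs is already measured in the lab frame.
Total: 592.3 + 963.4 + 238.0 + 220.0 μs.

Δt = 2010 μs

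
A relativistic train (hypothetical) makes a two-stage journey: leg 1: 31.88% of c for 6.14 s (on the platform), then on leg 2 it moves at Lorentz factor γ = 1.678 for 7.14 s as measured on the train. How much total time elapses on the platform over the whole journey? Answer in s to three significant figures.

Leg 1: 6.14 s is already measured on the platform.
Leg 2: γ = 1.678; Δt_2 = 1.678 × 7.14 = 11.98 s.
Total: 6.140 + 11.98 s.

Δt = 18.1 s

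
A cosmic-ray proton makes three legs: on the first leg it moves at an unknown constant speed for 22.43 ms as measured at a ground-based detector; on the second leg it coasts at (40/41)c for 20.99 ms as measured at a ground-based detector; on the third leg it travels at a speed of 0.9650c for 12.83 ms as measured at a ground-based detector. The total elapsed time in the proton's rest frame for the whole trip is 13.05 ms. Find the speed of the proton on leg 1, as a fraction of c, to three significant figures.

Leg 1: speed unknown; τ_1 = 22.43/γ_1.
Leg 2: γ = 1/√(1 − (40/41)²) = 41/9 ≈ 4.556; τ_2 = 20.99/4.556 = 4.608 ms.
Leg 3: γ = 1/√(1 − 0.9650²) = 1/√0.06878 = 3.813; τ_3 = 12.83/3.813 = 3.365 ms.
Total proper time: τ_1 + 4.608 + 3.365 = 13.05, so τ_1 = 13.05 − 7.972 = 5.078 ms.
γ_1 = 22.43/5.078 = 4.417; β = √(1 − 1/γ²) = √0.9488.

β = 0.974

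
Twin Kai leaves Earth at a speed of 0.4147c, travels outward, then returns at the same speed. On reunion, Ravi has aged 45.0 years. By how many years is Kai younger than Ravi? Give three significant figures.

γ = 1/√(1 − 0.4147²) = 1/√0.8280 = 1.099
Kai's elapsed proper time: τ = 45.0/1.099 = 40.95 years.
Age gap = Δt − τ = 45.0 − 40.95 years.

Δt − τ = 4.05 years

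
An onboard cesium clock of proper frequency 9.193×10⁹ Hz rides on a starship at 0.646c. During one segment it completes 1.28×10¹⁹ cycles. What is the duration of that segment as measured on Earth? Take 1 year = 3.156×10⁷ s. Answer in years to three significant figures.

Δt = 57.8 years

γ = 1/√(1 − 0.646²) = 1/√0.5827 = 1.310
Proper time for N cycles: τ = N/f = 1.28×10¹⁹/(9.193×10⁹) = 1.392×10⁹ s = 44.12 years.
Lab-frame duration Δt = γτ = 1.310 × 44.12 = 57.80 years.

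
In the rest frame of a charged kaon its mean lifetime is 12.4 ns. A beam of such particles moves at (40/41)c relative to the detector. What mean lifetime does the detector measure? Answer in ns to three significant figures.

Δt = 56.5 ns

γ = 1/√(1 − (40/41)²) = 41/9 ≈ 4.556
The rest-frame lifetime is the proper time; the lab measures the dilated interval Δt = γτ₀ = 4.556 × 12.4 ns.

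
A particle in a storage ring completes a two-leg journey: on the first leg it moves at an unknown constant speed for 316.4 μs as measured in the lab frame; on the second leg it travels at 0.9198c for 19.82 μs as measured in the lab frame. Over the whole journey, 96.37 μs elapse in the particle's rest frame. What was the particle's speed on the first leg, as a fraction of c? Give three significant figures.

Leg 1: speed unknown; τ_1 = 316.4/γ_1.
Leg 2: γ = 1/√(1 − 0.9198²) = 1/√0.1540 = 2.549; τ_2 = 19.82/2.549 = 7.777 μs.
Total proper time: τ_1 + 7.777 = 96.37, so τ_1 = 96.37 − 7.777 = 88.59 μs.
γ_1 = 316.4/88.59 = 3.571; β = √(1 − 1/γ²) = √0.9216.

β = 0.960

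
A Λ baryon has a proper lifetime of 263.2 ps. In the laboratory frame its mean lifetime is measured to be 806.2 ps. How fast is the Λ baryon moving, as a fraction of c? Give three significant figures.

β = 0.945

γ = Δt/τ₀ = 806.2/263.2 = 3.063
β = √(1 − 1/γ²) = √(1 − 0.1066) = √0.8934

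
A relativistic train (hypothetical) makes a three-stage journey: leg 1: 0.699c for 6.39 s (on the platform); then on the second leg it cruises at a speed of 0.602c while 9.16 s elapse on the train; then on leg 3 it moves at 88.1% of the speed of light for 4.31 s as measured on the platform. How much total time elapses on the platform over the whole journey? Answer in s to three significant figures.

Δt = 22.2 s

Leg 1: 6.39 s is already measured on the platform.
Leg 2: γ = 1/√(1 − 0.602²) = 1/√0.6376 = 1.252; Δt_2 = 1.252 × 9.16 = 11.47 s.
Leg 3: 4.31 s is already measured on the platform.
Total: 6.390 + 11.47 + 4.310 s.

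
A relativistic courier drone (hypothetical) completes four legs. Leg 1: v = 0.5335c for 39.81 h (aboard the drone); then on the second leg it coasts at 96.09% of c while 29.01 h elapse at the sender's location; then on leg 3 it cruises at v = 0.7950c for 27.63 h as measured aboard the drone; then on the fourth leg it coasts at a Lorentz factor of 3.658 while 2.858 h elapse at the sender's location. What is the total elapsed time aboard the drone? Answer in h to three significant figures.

τ = 76.3 h

Leg 1: 39.81 h is already measured aboard the drone.
Leg 2: β = 0.9609; γ = 1/√(1 − 0.9609²) = 1/√0.07667 = 3.611; τ_2 = 29.01/3.611 = 8.033 h.
Leg 3: 27.63 h is already measured aboard the drone.
Leg 4: γ = 3.658; τ_4 = 2.858/3.658 = 0.7813 h.
Total: 39.81 + 8.033 + 27.63 + 0.7813 h.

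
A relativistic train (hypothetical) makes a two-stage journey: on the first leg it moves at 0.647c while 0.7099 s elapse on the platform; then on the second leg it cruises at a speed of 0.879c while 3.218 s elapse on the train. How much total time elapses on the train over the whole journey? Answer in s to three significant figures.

Leg 1: γ = 1/√(1 − 0.647²) = 1/√0.5814 = 1.311; τ_1 = 0.7099/1.311 = 0.5413 s.
Leg 2: 3.218 s is already measured on the train.
Total: 0.5413 + 3.218 s.

τ = 3.76 s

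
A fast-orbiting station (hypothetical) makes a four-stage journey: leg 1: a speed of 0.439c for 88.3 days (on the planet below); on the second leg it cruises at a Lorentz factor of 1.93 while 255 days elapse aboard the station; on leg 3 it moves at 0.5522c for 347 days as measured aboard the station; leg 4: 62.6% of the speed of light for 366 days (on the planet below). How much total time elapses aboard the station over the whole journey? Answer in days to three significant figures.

τ = 967 days

Leg 1: γ = 1/√(1 − 0.439²) = 1/√0.8073 = 1.113; τ_1 = 88.3/1.113 = 79.34 days.
Leg 2: 255 days is already measured aboard the station.
Leg 3: 347 days is already measured aboard the station.
Leg 4: β = 0.626; γ = 1/√(1 − 0.626²) = 1/√0.6081 = 1.282; τ_4 = 366/1.282 = 285.4 days.
Total: 79.34 + 255.0 + 347.0 + 285.4 days.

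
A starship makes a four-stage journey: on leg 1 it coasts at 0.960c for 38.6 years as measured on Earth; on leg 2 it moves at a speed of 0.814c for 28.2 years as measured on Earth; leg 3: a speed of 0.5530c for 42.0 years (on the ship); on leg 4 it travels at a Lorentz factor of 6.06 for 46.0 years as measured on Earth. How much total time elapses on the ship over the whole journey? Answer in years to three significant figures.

Leg 1: γ = 1/√(1 − 0.960²) = 25/7 ≈ 3.571; τ_1 = 38.6/3.571 = 10.81 years.
Leg 2: γ = 1/√(1 − 0.814²) = 1/√0.3374 = 1.722; τ_2 = 28.2/1.722 = 16.38 years.
Leg 3: 42.0 years is already measured on the ship.
Leg 4: γ = 6.06; τ_4 = 46.0/6.060 = 7.591 years.
Total: 10.81 + 16.38 + 42.00 + 7.591 years.

τ = 76.8 years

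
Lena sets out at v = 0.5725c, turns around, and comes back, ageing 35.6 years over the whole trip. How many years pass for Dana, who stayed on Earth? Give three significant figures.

Δt = 43.4 years

γ = 1/√(1 − 0.5725²) = 1/√0.6722 = 1.220
Earth-frame duration is the dilated interval: Δt = γτ = 1.220 × 35.6 years.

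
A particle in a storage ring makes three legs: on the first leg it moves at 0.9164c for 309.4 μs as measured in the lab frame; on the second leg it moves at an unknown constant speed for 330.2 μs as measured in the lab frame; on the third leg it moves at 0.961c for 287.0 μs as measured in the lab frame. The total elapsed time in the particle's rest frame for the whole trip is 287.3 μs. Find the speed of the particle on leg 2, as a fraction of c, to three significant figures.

Leg 1: γ = 1/√(1 − 0.9164²) = 1/√0.1602 = 2.498; τ_1 = 309.4/2.498 = 123.8 μs.
Leg 2: speed unknown; τ_2 = 330.2/γ_2.
Leg 3: γ = 1/√(1 − 0.961²) = 1/√0.07648 = 3.616; τ_3 = 287.0/3.616 = 79.37 μs.
Total proper time: 123.8 + τ_2 + 79.37 = 287.3, so τ_2 = 287.3 − 203.2 = 84.09 μs.
γ_2 = 330.2/84.09 = 3.927; β = √(1 − 1/γ²) = √0.9351.

β = 0.967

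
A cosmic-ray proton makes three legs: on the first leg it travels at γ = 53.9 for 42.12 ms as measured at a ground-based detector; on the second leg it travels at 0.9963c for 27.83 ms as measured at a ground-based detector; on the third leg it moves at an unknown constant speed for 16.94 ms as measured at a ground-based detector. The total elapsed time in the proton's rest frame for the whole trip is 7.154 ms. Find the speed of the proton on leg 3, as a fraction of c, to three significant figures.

β = 0.972

Leg 1: γ = 53.9; τ_1 = 42.12/53.90 = 0.7814 ms.
Leg 2: γ = 1/√(1 − 0.9963²) = 1/√0.007386 = 11.64; τ_2 = 27.83/11.64 = 2.392 ms.
Leg 3: speed unknown; τ_3 = 16.94/γ_3.
Total proper time: 0.7814 + 2.392 + τ_3 = 7.154, so τ_3 = 7.154 − 3.173 = 3.981 ms.
γ_3 = 16.94/3.981 = 4.255; β = √(1 − 1/γ²) = √0.9448.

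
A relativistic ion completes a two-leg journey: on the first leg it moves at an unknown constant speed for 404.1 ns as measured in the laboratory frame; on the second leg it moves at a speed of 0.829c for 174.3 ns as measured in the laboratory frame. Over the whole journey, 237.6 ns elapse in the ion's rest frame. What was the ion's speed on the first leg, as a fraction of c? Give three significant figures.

Leg 1: speed unknown; τ_1 = 404.1/γ_1.
Leg 2: γ = 1/√(1 − 0.829²) = 1/√0.3128 = 1.788; τ_2 = 174.3/1.788 = 97.48 ns.
Total proper time: τ_1 + 97.48 = 237.6, so τ_1 = 237.6 − 97.48 = 140.1 ns.
γ_1 = 404.1/140.1 = 2.884; β = √(1 − 1/γ²) = √0.8798.

β = 0.938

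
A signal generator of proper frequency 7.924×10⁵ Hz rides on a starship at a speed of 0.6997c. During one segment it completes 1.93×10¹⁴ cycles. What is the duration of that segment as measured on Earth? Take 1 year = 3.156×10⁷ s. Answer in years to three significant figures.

γ = 1/√(1 − 0.6997²) = 1/√0.5104 = 1.400
Proper time for N cycles: τ = N/f = 1.93×10¹⁴/(7.924×10⁵) = 2.436×10⁸ s = 7.717 years.
Lab-frame duration Δt = γτ = 1.400 × 7.717 = 10.80 years.

Δt = 10.8 years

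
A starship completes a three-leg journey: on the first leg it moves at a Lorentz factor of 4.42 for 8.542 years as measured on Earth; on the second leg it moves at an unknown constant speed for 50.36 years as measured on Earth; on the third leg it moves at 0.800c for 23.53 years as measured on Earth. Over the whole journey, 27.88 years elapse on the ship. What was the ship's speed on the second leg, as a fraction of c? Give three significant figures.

β = 0.972

Leg 1: γ = 4.42; τ_1 = 8.542/4.420 = 1.933 years.
Leg 2: speed unknown; τ_2 = 50.36/γ_2.
Leg 3: γ = 1/√(1 − 0.800²) = 5/3 ≈ 1.667; τ_3 = 23.53/1.667 = 14.12 years.
Total proper time: 1.933 + τ_2 + 14.12 = 27.88, so τ_2 = 27.88 − 16.05 = 11.83 years.
γ_2 = 50.36/11.83 = 4.257; β = √(1 − 1/γ²) = √0.9448.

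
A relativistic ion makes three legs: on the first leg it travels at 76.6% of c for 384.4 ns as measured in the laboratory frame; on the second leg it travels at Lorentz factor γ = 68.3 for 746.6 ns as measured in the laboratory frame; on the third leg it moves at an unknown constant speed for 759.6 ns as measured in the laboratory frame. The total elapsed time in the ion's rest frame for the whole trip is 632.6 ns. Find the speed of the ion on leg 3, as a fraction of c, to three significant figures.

Leg 1: β = 0.766; γ = 1/√(1 − 0.766²) = 1/√0.4132 = 1.556; τ_1 = 384.4/1.556 = 247.1 ns.
Leg 2: γ = 68.3; τ_2 = 746.6/68.30 = 10.93 ns.
Leg 3: speed unknown; τ_3 = 759.6/γ_3.
Total proper time: 247.1 + 10.93 + τ_3 = 632.6, so τ_3 = 632.6 − 258.0 = 374.6 ns.
γ_3 = 759.6/374.6 = 2.028; β = √(1 − 1/γ²) = √0.7568.

β = 0.870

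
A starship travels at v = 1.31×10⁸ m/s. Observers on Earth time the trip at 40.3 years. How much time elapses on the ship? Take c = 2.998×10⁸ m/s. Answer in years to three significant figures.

β = 1.31×10⁸/2.998×10⁸ = 0.4370; γ = 1/√(1 − 0.4370²) = 1.112
The interval measured on Earth is the dilated one; the clock on the ship measures the proper time τ = Δt/γ = 40.3/1.112 years.

τ = 36.2 years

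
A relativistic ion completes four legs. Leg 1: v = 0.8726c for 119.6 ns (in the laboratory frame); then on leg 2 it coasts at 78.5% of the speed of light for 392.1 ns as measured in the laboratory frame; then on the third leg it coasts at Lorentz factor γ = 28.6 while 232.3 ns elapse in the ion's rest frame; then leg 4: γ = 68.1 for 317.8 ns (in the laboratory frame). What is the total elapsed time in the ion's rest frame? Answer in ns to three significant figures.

τ = 538 ns

Leg 1: γ = 1/√(1 − 0.8726²) = 1/√0.2386 = 2.047; τ_1 = 119.6/2.047 = 58.42 ns.
Leg 2: β = 0.785; γ = 1/√(1 − 0.785²) = 1/√0.3838 = 1.614; τ_2 = 392.1/1.614 = 242.9 ns.
Leg 3: 232.3 ns is already measured in the ion's rest frame.
Leg 4: γ = 68.1; τ_4 = 317.8/68.10 = 4.667 ns.
Total: 58.42 + 242.9 + 232.3 + 4.667 ns.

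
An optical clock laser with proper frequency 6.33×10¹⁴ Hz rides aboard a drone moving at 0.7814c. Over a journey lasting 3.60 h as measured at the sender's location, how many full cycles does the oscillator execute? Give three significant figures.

γ = 1/√(1 − 0.7814²) = 1/√0.3894 = 1.602
The oscillator's own cycle count is N = f × τ where τ is the proper time aboard the drone. τ = Δt/γ = 3.60/1.602 = 2.247 h = 8.087×10³ s.
N = 6.33×10¹⁴ × 8.087×10³ = 5.119×10¹⁸.

N = 5.12×10¹⁸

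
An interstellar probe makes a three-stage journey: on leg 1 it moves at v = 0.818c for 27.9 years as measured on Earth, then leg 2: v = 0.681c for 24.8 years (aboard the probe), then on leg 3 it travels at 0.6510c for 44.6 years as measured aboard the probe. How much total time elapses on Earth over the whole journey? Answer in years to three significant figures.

Δt = 121 years

Leg 1: 27.9 years is already measured on Earth.
Leg 2: γ = 1/√(1 − 0.681²) = 1/√0.5362 = 1.366; Δt_2 = 1.366 × 24.8 = 33.87 years.
Leg 3: γ = 1/√(1 − 0.6510²) = 1/√0.5762 = 1.317; Δt_3 = 1.317 × 44.6 = 58.76 years.
Total: 27.90 + 33.87 + 58.76 years.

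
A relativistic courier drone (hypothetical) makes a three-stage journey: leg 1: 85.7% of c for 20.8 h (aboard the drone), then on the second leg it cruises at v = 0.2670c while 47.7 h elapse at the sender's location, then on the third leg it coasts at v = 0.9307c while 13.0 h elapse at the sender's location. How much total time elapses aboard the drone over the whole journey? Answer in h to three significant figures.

τ = 71.5 h

Leg 1: 20.8 h is already measured aboard the drone.
Leg 2: γ = 1/√(1 − 0.2670²) = 1/√0.9287 = 1.038; τ_2 = 47.7/1.038 = 45.97 h.
Leg 3: γ = 1/√(1 − 0.9307²) = 1/√0.1338 = 2.734; τ_3 = 13.0/2.734 = 4.755 h.
Total: 20.80 + 45.97 + 4.755 h.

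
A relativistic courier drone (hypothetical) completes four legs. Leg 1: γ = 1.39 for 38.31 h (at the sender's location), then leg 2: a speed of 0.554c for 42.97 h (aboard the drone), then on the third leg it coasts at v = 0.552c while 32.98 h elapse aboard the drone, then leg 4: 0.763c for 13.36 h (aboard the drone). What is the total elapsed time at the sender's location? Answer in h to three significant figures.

Leg 1: 38.31 h is already measured at the sender's location.
Leg 2: γ = 1/√(1 − 0.554²) = 1/√0.6931 = 1.201; Δt_2 = 1.201 × 42.97 = 51.61 h.
Leg 3: γ = 1/√(1 − 0.552²) = 1/√0.6953 = 1.199; Δt_3 = 1.199 × 32.98 = 39.55 h.
Leg 4: γ = 1/√(1 − 0.763²) = 1/√0.4178 = 1.547; Δt_4 = 1.547 × 13.36 = 20.67 h.
Total: 38.31 + 51.61 + 39.55 + 20.67 h.

Δt = 150 h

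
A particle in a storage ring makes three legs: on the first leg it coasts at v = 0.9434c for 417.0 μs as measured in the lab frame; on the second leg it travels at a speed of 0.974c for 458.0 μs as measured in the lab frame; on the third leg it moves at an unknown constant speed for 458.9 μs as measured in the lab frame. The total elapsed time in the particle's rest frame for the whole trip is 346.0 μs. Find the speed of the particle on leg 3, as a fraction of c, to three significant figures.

Leg 1: γ = 1/√(1 − 0.9434²) = 1/√0.1100 = 3.015; τ_1 = 417.0/3.015 = 138.3 μs.
Leg 2: γ = 1/√(1 − 0.974²) = 1/√0.05132 = 4.414; τ_2 = 458.0/4.414 = 103.8 μs.
Leg 3: speed unknown; τ_3 = 458.9/γ_3.
Total proper time: 138.3 + 103.8 + τ_3 = 346.0, so τ_3 = 346.0 − 242.1 = 103.9 μs.
γ_3 = 458.9/103.9 = 4.415; β = √(1 − 1/γ²) = √0.9487.

β = 0.974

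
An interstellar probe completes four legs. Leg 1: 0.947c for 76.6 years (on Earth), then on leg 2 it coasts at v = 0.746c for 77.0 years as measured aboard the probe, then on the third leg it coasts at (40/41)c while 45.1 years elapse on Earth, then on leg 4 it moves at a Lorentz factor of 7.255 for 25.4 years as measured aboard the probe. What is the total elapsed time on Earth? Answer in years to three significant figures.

Leg 1: 76.6 years is already measured on Earth.
Leg 2: γ = 1/√(1 − 0.746²) = 1/√0.4435 = 1.502; Δt_2 = 1.502 × 77.0 = 115.6 years.
Leg 3: 45.1 years is already measured on Earth.
Leg 4: γ = 7.255; Δt_4 = 7.255 × 25.4 = 184.3 years.
Total: 76.60 + 115.6 + 45.10 + 184.3 years.

Δt = 422 years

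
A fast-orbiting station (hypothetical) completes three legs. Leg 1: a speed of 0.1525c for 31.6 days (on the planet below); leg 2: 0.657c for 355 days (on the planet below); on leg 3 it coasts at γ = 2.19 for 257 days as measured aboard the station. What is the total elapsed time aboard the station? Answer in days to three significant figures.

Leg 1: γ = 1/√(1 − 0.1525²) = 1/√0.9767 = 1.012; τ_1 = 31.6/1.012 = 31.23 days.
Leg 2: γ = 1/√(1 − 0.657²) = 1/√0.5684 = 1.326; τ_2 = 355/1.326 = 267.6 days.
Leg 3: 257 days is already measured aboard the station.
Total: 31.23 + 267.6 + 257.0 days.

τ = 556 days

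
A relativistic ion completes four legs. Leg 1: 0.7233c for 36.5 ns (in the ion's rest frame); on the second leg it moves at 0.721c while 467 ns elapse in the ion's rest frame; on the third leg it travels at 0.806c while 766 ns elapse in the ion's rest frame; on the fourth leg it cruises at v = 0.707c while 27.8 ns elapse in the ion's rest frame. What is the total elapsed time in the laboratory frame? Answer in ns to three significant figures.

Leg 1: γ = 1/√(1 − 0.7233²) = 1/√0.4768 = 1.448; Δt_1 = 1.448 × 36.5 = 52.86 ns.
Leg 2: γ = 1/√(1 − 0.721²) = 1/√0.4802 = 1.443; Δt_2 = 1.443 × 467 = 673.9 ns.
Leg 3: γ = 1/√(1 − 0.806²) = 1/√0.3504 = 1.689; Δt_3 = 1.689 × 766 = 1294 ns.
Leg 4: γ = 1/√(1 − 0.707²) = 1/√0.5002 = 1.414; Δt_4 = 1.414 × 27.8 = 39.31 ns.
Total: 52.86 + 673.9 + 1294 + 39.31 ns.

Δt = 2060 ns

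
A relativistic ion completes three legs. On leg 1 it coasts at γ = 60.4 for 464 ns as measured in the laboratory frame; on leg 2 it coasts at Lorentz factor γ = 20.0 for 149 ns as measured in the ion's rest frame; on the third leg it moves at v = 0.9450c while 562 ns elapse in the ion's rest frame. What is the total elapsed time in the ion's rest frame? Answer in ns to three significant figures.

Leg 1: γ = 60.4; τ_1 = 464/60.40 = 7.682 ns.
Leg 2: 149 ns is already measured in the ion's rest frame.
Leg 3: 562 ns is already measured in the ion's rest frame.
Total: 7.682 + 149.0 + 562.0 ns.

τ = 719 ns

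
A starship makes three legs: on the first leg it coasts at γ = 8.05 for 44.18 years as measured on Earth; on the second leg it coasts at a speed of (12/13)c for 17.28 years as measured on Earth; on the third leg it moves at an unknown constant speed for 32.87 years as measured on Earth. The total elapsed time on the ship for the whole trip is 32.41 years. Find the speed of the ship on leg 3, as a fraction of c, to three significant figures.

β = 0.787

Leg 1: γ = 8.05; τ_1 = 44.18/8.050 = 5.488 years.
Leg 2: γ = 1/√(1 − (12/13)²) = 13/5 = 2.600; τ_2 = 17.28/2.600 = 6.646 years.
Leg 3: speed unknown; τ_3 = 32.87/γ_3.
Total proper time: 5.488 + 6.646 + τ_3 = 32.41, so τ_3 = 32.41 − 12.13 = 20.28 years.
γ_3 = 32.87/20.28 = 1.621; β = √(1 − 1/γ²) = √0.6195.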